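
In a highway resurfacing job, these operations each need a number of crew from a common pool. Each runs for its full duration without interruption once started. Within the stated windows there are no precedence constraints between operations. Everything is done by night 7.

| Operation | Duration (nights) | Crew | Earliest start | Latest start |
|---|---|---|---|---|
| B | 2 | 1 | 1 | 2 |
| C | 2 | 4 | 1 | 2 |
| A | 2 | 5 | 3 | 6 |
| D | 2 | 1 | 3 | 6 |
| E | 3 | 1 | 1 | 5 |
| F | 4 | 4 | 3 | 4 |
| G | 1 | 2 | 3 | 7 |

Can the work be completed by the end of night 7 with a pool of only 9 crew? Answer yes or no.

Schedule B@1, C@1, A@3, D@5, E@1, F@4, G@3: n1:6  n2:6  n3:8  n4:9  n5:5  n6:5  n7:4 — peak 9 ≤ 9.

yes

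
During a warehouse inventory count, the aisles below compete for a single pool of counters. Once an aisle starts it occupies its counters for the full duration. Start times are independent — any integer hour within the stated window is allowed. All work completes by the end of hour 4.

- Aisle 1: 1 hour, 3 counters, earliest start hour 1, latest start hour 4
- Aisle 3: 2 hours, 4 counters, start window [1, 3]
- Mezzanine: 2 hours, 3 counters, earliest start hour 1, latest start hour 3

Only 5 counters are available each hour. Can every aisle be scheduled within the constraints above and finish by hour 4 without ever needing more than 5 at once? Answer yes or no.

no

The minimum achievable peak is 6; 5 < 6, so no feasible schedule stays within the cap.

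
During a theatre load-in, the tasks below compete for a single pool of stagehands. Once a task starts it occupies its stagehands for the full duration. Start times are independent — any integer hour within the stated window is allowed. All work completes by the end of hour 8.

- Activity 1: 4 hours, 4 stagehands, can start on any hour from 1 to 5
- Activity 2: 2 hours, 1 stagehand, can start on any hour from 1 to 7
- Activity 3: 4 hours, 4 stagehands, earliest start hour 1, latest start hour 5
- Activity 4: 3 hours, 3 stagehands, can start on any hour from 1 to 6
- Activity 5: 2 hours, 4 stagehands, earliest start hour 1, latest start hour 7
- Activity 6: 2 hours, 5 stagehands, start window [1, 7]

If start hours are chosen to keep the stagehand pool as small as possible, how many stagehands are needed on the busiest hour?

Early-start (Activity 1@1, Activity 2@1, Activity 3@1, Activity 4@1, Activity 5@1, Activity 6@1) gives peak 21: h1:21  h2:21  h3:11  h4:8  h5:0  h6:0  h7:0  h8:0.
Shift Activity 2→5, Activity 4→5, Activity 5→5, Activity 6→7.
Schedule Activity 1@1, Activity 2@5, Activity 3@1, Activity 4@5, Activity 5@5, Activity 6@7: h1:8  h2:8  h3:8  h4:8  h5:8  h6:8  h7:8  h8:5 — peak 8.
Total stagehand-hours = 61 over 8 hours ⇒ peak ≥ ⌈61/8⌉ = 8, so 8 is optimal.

8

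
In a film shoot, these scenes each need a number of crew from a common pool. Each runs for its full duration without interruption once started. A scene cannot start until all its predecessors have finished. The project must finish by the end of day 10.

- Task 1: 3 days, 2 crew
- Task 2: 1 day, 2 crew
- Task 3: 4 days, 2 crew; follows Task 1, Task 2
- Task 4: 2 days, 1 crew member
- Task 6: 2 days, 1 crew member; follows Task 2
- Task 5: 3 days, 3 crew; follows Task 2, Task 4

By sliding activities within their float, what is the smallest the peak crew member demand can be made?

4

Early-start (Task 1@1, Task 2@1, Task 3@4, Task 4@1, Task 6@2, Task 5@3) gives peak 6: d1:5  d2:4  d3:6  d4:5  d5:5  d6:2  d7:2  d8:0  d9:0  d10:0.
Shift Task 4→2, Task 5→8.
Schedule Task 1@1, Task 2@1, Task 3@4, Task 4@2, Task 6@2, Task 5@8: d1:4  d2:4  d3:4  d4:2  d5:2  d6:2  d7:2  d8:3  d9:3  d10:3 — peak 4.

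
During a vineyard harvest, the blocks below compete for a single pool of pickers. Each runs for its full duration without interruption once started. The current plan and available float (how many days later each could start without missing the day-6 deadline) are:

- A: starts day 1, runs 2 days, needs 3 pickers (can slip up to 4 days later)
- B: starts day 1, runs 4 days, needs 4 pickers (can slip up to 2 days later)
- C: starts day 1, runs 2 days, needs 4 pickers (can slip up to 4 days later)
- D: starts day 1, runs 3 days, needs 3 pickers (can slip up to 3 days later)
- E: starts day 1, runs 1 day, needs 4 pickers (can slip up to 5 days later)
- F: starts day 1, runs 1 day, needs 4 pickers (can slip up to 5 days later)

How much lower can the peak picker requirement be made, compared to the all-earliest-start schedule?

12

Early-start peak: d1:22  d2:14  d3:7  d4:4  d5:0  d6:0 ⇒ 22.
Leveled (A@1, B@1, C@4, D@1, E@5, F@6): d1:10  d2:10  d3:7  d4:8  d5:8  d6:4 ⇒ 10.
Reduction 22 − 10 = 12.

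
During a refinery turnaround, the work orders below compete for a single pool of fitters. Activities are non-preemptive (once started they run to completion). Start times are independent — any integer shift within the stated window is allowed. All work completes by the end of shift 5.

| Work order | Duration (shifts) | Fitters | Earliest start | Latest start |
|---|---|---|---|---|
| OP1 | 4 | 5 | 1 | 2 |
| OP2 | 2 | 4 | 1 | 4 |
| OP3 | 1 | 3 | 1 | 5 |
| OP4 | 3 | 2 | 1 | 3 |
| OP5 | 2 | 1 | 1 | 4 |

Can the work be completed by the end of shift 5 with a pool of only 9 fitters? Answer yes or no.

Schedule OP1@1, OP2@1, OP3@5, OP4@3, OP5@3: s1:9  s2:9  s3:8  s4:8  s5:5 — peak 9 ≤ 9.

yes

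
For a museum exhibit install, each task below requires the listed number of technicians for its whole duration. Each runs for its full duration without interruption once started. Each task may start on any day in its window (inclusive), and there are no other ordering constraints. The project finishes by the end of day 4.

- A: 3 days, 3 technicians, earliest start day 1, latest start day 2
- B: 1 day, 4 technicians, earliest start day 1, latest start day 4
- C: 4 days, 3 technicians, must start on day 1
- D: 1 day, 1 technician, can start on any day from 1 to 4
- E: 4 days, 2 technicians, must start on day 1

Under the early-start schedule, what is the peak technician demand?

13

Early-start schedule: A@1, B@1, C@1, D@1, E@1.
Load per day: day 1: 13, day 2: 8, day 3: 8, day 4: 5.
Peak is 13.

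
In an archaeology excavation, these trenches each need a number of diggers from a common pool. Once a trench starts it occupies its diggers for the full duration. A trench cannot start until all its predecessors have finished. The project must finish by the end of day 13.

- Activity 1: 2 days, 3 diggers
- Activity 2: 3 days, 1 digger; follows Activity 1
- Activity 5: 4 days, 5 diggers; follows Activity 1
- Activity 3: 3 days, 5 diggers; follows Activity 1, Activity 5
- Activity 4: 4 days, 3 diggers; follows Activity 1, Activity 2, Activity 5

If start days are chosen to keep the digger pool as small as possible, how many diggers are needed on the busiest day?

6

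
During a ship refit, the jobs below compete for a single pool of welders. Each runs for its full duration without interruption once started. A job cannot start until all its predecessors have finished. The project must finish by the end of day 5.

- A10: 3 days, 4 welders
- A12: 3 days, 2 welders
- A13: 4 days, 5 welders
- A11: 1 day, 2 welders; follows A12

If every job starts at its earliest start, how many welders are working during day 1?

11

At early start, day 1 has: A10, A12, A13.
Demand: 4 + 2 + 5 = 11.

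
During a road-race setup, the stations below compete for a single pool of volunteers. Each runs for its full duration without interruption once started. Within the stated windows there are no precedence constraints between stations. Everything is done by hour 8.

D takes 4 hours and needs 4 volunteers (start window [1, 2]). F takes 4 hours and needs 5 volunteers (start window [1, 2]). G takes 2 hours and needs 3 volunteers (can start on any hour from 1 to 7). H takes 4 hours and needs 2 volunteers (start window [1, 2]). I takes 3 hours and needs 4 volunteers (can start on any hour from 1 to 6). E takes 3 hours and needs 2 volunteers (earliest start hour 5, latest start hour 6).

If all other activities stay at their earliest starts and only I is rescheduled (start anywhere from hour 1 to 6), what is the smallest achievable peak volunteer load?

I@1: h1:18  h2:18  h3:15  h4:11  h5:2  h6:2  h7:2  h8:0 → peak 18
I@2: h1:14  h2:18  h3:15  h4:15  h5:2  h6:2  h7:2  h8:0 → peak 18
I@3: h1:14  h2:14  h3:15  h4:15  h5:6  h6:2  h7:2  h8:0 → peak 15
I@4: h1:14  h2:14  h3:11  h4:15  h5:6  h6:6  h7:2  h8:0 → peak 15
I@5: h1:14  h2:14  h3:11  h4:11  h5:6  h6:6  h7:6  h8:0 → peak 14
I@6: h1:14  h2:14  h3:11  h4:11  h5:2  h6:6  h7:6  h8:4 → peak 14
Best is I@5, peak 14.

14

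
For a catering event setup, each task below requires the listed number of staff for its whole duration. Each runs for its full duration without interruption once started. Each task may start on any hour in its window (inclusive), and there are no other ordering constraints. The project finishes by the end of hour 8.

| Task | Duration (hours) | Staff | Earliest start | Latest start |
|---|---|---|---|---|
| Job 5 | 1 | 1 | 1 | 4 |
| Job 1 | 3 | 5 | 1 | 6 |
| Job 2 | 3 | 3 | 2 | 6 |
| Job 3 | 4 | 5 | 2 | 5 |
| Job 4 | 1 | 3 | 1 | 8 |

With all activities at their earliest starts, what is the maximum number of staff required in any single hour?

13

Early-start schedule: Job 5@1, Job 1@1, Job 2@2, Job 3@2, Job 4@1.
Load per hour: hour 1: 9, hour 2: 13, hour 3: 13, hour 4: 8, hour 5: 5, hour 6: 0, hour 7: 0, hour 8: 0.
Peak is 13.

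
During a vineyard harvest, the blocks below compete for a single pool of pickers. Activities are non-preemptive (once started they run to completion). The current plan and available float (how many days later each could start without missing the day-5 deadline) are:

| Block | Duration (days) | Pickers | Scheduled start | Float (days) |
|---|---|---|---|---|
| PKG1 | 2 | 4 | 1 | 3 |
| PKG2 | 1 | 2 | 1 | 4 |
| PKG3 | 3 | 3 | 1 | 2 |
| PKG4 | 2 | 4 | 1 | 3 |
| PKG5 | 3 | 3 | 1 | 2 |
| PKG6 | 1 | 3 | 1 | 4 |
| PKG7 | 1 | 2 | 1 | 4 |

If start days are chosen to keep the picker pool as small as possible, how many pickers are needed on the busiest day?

9

Early-start (PKG1@1, PKG2@1, PKG3@1, PKG4@1, PKG5@1, PKG6@1, PKG7@1) gives peak 21: d1:21  d2:14  d3:6  d4:0  d5:0.
Shift PKG4→4, PKG5→3, PKG6→3, PKG7→2.
Schedule PKG1@1, PKG2@1, PKG3@1, PKG4@4, PKG5@3, PKG6@3, PKG7@2: d1:9  d2:9  d3:9  d4:7  d5:7 — peak 9.
Total picker-days = 41 over 5 days ⇒ peak ≥ ⌈41/5⌉ = 9, so 9 is optimal.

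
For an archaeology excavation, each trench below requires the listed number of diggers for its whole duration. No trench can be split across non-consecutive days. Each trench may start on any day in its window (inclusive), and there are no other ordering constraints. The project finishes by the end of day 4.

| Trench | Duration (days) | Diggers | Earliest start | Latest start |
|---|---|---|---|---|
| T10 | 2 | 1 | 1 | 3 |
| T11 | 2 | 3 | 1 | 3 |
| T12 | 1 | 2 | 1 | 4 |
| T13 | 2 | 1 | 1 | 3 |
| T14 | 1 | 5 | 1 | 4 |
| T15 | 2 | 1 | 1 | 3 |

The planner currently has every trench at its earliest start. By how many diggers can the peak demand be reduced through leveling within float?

Early-start peak: d1:13  d2:6  d3:0  d4:0 ⇒ 13.
Leveled (T10@1, T11@1, T12@1, T13@2, T14@4, T15@2): d1:6  d2:6  d3:2  d4:5 ⇒ 6.
Reduction 13 − 6 = 7.

7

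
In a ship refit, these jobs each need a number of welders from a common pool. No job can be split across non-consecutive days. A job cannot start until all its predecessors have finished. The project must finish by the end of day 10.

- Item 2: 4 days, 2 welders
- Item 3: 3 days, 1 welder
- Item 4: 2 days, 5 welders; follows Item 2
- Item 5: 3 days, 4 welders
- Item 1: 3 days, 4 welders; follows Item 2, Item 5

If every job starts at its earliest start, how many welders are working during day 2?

At early start, day 2 has: Item 2, Item 3, Item 5.
Demand: 2 + 1 + 4 = 7.

7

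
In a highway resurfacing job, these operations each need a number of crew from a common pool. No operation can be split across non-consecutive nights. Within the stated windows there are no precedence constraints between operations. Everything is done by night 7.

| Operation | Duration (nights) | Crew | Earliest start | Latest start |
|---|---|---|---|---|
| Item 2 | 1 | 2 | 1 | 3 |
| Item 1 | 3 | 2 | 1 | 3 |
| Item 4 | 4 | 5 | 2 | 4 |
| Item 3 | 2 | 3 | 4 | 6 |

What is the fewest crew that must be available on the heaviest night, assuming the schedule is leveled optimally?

Early-start (Item 2@1, Item 1@1, Item 4@2, Item 3@4) gives peak 8: n1:4  n2:7  n3:7  n4:8  n5:8  n6:0  n7:0.
Shift Item 3→6.
Schedule Item 2@1, Item 1@1, Item 4@2, Item 3@6: n1:4  n2:7  n3:7  n4:5  n5:5  n6:3  n7:3 — peak 7.

7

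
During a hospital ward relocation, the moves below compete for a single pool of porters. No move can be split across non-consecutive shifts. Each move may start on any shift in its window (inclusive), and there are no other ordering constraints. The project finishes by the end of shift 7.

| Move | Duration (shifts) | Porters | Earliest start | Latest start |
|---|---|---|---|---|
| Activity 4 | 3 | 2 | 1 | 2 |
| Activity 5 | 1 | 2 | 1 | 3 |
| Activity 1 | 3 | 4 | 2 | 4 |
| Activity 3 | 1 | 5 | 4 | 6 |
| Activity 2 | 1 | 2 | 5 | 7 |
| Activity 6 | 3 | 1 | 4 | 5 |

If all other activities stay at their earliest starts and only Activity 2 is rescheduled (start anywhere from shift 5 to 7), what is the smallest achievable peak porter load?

10

Activity 2@5: s1:4  s2:6  s3:6  s4:10  s5:3  s6:1  s7:0 → peak 10
Activity 2@6: s1:4  s2:6  s3:6  s4:10  s5:1  s6:3  s7:0 → peak 10
Activity 2@7: s1:4  s2:6  s3:6  s4:10  s5:1  s6:1  s7:2 → peak 10
Best is Activity 2@5, peak 10.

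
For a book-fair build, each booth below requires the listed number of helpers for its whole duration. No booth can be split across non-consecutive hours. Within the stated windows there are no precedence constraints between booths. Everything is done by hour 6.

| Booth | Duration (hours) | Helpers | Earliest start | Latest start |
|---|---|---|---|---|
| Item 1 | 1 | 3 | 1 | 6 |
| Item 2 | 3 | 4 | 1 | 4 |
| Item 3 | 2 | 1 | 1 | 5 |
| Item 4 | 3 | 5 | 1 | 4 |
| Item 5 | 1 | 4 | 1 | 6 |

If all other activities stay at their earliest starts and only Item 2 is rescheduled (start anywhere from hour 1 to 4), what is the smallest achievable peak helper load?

Item 2@1: h1:17  h2:10  h3:9  h4:0  h5:0  h6:0 → peak 17
Item 2@2: h1:13  h2:10  h3:9  h4:4  h5:0  h6:0 → peak 13
Item 2@3: h1:13  h2:6  h3:9  h4:4  h5:4  h6:0 → peak 13
Item 2@4: h1:13  h2:6  h3:5  h4:4  h5:4  h6:4 → peak 13
Best is Item 2@2, peak 13.

13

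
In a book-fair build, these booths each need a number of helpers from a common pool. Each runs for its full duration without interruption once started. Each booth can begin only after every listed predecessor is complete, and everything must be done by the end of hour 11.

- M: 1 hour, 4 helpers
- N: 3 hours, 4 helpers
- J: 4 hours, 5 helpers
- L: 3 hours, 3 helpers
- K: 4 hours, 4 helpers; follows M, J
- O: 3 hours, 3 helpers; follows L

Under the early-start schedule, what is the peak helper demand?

16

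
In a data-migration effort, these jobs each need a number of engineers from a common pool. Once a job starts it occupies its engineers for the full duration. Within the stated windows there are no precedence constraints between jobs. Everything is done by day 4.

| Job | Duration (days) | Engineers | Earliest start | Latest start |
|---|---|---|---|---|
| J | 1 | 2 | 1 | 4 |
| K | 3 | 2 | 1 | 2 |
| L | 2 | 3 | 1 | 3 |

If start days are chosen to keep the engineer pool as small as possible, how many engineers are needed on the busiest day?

5

Early-start (J@1, K@1, L@1) gives peak 7: d1:7  d2:5  d3:2  d4:0.
Shift L→2.
Schedule J@1, K@1, L@2: d1:4  d2:5  d3:5  d4:0 — peak 5.
No arrangement of the 24 feasible schedules does better.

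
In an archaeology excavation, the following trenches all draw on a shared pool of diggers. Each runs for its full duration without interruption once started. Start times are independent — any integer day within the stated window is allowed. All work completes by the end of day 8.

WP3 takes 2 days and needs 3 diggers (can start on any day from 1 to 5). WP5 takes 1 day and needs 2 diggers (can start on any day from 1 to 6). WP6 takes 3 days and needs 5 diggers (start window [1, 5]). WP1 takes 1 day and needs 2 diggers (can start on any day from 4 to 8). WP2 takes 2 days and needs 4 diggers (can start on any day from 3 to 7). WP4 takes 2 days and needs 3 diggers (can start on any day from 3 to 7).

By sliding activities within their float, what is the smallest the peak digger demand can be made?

6

Early-start (WP3@1, WP5@1, WP6@1, WP1@4, WP2@3, WP4@3) gives peak 12: d1:10  d2:8  d3:12  d4:9  d5:0  d6:0  d7:0  d8:0.
Shift WP3→4, WP5→4, WP1→6, WP2→7, WP4→5.
Schedule WP3@4, WP5@4, WP6@1, WP1@6, WP2@7, WP4@5: d1:5  d2:5  d3:5  d4:5  d5:6  d6:5  d7:4  d8:4 — peak 6.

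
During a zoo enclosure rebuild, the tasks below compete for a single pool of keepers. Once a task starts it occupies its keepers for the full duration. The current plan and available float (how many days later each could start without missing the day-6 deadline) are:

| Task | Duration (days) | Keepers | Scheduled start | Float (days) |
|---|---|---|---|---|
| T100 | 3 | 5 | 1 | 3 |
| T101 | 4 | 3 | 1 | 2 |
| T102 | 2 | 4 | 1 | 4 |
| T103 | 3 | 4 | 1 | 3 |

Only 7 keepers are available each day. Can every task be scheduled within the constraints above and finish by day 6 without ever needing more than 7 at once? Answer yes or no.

no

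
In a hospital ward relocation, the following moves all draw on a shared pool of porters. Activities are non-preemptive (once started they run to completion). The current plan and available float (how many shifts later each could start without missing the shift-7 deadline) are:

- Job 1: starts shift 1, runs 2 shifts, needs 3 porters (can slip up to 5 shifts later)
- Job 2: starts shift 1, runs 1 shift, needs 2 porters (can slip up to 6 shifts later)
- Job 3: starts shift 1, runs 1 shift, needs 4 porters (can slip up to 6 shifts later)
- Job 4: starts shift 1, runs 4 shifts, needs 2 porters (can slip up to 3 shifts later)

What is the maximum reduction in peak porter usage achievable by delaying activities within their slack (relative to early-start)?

7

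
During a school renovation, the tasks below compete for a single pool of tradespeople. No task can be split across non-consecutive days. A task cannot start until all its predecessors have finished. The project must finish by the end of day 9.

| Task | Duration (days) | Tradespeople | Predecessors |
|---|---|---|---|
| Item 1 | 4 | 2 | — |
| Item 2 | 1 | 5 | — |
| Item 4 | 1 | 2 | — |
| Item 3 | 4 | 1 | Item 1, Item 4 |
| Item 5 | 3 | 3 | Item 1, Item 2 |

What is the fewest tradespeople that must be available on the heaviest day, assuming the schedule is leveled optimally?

Early-start (Item 1@1, Item 2@1, Item 4@1, Item 3@5, Item 5@5) gives peak 9: d1:9  d2:2  d3:2  d4:2  d5:4  d6:4  d7:4  d8:1  d9:0.
Shift Item 2→5, Item 3→6, Item 5→6.
Schedule Item 1@1, Item 2@5, Item 4@1, Item 3@6, Item 5@6: d1:4  d2:2  d3:2  d4:2  d5:5  d6:4  d7:4  d8:4  d9:1 — peak 5.

5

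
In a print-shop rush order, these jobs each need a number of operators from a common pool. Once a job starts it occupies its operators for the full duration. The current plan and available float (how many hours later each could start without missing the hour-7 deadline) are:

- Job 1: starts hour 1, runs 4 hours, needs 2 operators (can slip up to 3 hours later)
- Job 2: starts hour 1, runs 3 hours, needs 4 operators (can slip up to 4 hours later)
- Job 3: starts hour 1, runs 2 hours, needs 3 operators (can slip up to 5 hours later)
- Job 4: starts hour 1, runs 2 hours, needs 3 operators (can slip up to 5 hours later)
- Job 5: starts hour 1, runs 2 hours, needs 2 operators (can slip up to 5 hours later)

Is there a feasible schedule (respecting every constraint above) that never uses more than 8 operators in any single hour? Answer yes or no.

Schedule Job 1@1, Job 2@1, Job 3@4, Job 4@5, Job 5@6: h1:6  h2:6  h3:6  h4:5  h5:6  h6:5  h7:2 — peak 6 ≤ 8.

yes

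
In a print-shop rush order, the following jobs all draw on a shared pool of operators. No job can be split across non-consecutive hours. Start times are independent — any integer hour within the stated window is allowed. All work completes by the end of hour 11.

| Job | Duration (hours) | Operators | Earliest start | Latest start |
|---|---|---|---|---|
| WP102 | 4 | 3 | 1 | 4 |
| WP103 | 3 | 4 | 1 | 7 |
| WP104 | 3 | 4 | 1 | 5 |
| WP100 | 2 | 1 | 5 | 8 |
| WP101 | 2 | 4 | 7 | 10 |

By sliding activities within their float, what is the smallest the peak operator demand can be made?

7

Early-start (WP102@1, WP103@1, WP104@1, WP100@5, WP101@7) gives peak 11: h1:11  h2:11  h3:11  h4:3  h5:1  h6:1  h7:4  h8:4  h9:0  h10:0  h11:0.
Shift WP104→4.
Schedule WP102@1, WP103@1, WP104@4, WP100@5, WP101@7: h1:7  h2:7  h3:7  h4:7  h5:5  h6:5  h7:4  h8:4  h9:0  h10:0  h11:0 — peak 7.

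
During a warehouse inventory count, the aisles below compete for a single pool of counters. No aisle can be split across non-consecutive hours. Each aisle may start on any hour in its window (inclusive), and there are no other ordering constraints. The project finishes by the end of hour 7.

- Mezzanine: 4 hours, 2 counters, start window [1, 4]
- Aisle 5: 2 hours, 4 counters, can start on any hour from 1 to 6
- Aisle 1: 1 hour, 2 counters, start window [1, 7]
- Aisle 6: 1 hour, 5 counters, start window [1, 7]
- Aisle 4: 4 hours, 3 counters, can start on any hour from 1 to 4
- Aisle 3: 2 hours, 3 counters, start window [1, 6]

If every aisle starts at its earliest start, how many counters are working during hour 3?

5

At early start, hour 3 has: Mezzanine, Aisle 4.
Demand: 2 + 3 = 5.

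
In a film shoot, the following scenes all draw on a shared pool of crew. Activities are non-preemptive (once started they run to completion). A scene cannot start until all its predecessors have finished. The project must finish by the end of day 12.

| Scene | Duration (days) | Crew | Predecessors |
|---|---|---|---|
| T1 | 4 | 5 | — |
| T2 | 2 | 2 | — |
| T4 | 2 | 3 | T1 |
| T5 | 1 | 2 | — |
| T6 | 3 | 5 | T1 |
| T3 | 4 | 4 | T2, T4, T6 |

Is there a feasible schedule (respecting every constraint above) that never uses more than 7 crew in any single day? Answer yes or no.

no

The minimum achievable peak is 8; 7 < 8, so no feasible schedule stays within the cap.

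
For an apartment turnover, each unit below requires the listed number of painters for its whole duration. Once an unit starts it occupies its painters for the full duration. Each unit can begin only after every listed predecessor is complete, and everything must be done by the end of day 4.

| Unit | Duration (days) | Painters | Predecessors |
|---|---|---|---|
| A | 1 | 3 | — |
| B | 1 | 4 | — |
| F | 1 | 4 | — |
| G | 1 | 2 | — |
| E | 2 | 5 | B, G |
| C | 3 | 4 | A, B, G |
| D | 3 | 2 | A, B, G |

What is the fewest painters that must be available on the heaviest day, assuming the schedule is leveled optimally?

11

Early-start (A@1, B@1, F@1, G@1, E@2, C@2, D@2) gives peak 13: d1:13  d2:11  d3:11  d4:6.
Shift F→2, E→3.
Schedule A@1, B@1, F@2, G@1, E@3, C@2, D@2: d1:9  d2:10  d3:11  d4:11 — peak 11.
Total painter-days = 41 over 4 days ⇒ peak ≥ ⌈41/4⌉ = 11, so 11 is optimal.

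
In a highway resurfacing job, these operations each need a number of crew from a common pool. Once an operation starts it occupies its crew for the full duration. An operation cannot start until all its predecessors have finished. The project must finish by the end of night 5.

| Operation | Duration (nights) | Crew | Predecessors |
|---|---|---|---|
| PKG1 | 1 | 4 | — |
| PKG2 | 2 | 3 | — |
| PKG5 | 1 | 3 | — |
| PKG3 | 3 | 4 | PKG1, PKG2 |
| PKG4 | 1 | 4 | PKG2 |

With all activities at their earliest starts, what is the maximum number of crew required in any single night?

10

Early-start schedule: PKG1@1, PKG2@1, PKG5@1, PKG3@3, PKG4@3.
Load per night: night 1: 10, night 2: 3, night 3: 8, night 4: 4, night 5: 4.
Peak is 10.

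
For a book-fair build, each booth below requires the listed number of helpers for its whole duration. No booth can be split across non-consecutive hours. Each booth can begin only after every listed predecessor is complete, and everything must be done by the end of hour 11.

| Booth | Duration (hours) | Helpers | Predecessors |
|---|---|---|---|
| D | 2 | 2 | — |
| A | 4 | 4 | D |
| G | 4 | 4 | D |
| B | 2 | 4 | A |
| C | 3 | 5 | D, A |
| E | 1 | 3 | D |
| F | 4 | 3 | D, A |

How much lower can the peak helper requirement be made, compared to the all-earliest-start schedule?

4

Early-start peak: h1:2  h2:2  h3:11  h4:8  h5:8  h6:8  h7:12  h8:12  h9:8  h10:3  h11:0 ⇒ 12.
Leveled (D@1, A@3, G@3, B@7, C@9, E@7, F@8): h1:2  h2:2  h3:8  h4:8  h5:8  h6:8  h7:7  h8:7  h9:8  h10:8  h11:8 ⇒ 8.
Reduction 12 − 8 = 4.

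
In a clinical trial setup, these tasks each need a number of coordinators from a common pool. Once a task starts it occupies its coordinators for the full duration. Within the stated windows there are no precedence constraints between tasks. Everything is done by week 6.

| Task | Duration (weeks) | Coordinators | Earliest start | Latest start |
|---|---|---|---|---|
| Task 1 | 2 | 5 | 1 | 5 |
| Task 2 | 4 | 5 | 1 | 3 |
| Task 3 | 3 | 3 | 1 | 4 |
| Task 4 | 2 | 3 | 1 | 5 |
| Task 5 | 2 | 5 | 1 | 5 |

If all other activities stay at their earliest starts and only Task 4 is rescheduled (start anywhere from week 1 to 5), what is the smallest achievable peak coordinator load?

18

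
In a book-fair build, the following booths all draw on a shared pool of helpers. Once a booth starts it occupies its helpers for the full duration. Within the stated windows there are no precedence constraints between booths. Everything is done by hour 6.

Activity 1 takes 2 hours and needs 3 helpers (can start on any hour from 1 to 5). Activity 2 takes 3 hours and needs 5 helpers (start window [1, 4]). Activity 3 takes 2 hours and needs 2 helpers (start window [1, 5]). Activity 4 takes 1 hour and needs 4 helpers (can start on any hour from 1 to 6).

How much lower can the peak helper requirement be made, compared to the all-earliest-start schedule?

9

Early-start peak: h1:14  h2:10  h3:5  h4:0  h5:0  h6:0 ⇒ 14.
Leveled (Activity 1@1, Activity 2@3, Activity 3@1, Activity 4@6): h1:5  h2:5  h3:5  h4:5  h5:5  h6:4 ⇒ 5.
Reduction 14 − 5 = 9.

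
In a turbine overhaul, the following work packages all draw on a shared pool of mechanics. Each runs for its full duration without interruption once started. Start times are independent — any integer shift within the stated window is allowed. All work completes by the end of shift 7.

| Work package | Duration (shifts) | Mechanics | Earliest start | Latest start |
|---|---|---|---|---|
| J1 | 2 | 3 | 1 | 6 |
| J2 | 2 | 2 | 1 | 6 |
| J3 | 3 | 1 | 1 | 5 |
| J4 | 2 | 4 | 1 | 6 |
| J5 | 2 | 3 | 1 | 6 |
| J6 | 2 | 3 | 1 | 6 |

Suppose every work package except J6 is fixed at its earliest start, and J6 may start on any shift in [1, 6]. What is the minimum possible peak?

13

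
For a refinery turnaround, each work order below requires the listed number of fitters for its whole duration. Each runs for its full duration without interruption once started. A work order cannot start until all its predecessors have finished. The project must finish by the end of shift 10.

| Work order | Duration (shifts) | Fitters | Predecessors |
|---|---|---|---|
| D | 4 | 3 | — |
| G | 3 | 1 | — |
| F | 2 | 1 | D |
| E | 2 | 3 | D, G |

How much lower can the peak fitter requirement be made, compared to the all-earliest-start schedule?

Early-start peak: s1:4  s2:4  s3:4  s4:3  s5:4  s6:4  s7:0  s8:0  s9:0  s10:0 ⇒ 4.
Leveled (D@1, G@5, F@5, E@8): s1:3  s2:3  s3:3  s4:3  s5:2  s6:2  s7:1  s8:3  s9:3  s10:0 ⇒ 3.
Reduction 4 − 3 = 1.

1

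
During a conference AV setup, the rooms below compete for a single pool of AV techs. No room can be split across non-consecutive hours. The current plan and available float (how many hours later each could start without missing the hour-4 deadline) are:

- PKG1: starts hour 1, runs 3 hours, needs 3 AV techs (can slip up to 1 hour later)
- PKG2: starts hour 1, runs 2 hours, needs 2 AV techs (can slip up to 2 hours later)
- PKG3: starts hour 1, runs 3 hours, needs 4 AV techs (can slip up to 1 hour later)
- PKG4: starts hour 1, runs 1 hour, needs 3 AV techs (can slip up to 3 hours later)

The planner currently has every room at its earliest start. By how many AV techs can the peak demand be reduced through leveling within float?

3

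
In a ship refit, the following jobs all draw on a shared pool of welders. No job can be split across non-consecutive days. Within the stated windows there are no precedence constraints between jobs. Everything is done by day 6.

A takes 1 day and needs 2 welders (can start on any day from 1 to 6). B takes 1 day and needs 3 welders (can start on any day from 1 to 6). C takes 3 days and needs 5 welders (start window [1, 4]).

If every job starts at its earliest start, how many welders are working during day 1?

At early start, day 1 has: A, B, C.
Demand: 2 + 3 + 5 = 10.

10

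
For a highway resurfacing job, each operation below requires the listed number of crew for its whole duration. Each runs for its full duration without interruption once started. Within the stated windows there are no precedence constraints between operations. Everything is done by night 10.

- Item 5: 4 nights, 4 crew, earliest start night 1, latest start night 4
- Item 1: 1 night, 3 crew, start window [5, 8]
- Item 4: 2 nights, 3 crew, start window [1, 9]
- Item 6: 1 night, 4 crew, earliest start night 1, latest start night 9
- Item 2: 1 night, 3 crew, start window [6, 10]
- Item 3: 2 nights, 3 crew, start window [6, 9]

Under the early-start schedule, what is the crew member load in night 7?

3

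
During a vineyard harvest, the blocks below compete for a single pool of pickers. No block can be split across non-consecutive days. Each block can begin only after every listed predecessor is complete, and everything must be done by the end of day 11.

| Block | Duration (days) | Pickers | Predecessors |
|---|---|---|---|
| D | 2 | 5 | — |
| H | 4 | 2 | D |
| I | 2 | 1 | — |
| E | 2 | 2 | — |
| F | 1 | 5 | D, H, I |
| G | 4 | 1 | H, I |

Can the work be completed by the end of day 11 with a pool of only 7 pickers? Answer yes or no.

Schedule D@1, H@3, I@3, E@3, F@7, G@8: d1:5  d2:5  d3:5  d4:5  d5:2  d6:2  d7:5  d8:1  d9:1  d10:1  d11:1 — peak 5 ≤ 7.

yes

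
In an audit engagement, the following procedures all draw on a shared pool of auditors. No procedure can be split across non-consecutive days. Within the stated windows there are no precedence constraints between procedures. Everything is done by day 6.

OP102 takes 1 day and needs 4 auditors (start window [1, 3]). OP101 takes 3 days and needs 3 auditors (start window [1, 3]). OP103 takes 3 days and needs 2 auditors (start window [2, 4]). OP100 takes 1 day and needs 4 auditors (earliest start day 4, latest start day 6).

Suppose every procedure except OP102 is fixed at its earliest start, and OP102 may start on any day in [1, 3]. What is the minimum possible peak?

OP102@1: d1:7  d2:5  d3:5  d4:6  d5:0  d6:0 → peak 7
OP102@2: d1:3  d2:9  d3:5  d4:6  d5:0  d6:0 → peak 9
OP102@3: d1:3  d2:5  d3:9  d4:6  d5:0  d6:0 → peak 9
Best is OP102@1, peak 7.

7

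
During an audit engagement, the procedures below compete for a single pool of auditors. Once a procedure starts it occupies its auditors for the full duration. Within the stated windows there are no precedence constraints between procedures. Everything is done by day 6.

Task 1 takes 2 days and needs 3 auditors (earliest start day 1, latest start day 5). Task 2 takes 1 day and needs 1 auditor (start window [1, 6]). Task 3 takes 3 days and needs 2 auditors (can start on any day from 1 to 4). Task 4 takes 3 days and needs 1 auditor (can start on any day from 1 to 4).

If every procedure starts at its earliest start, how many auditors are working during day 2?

At early start, day 2 has: Task 1, Task 3, Task 4.
Demand: 3 + 2 + 1 = 6.

6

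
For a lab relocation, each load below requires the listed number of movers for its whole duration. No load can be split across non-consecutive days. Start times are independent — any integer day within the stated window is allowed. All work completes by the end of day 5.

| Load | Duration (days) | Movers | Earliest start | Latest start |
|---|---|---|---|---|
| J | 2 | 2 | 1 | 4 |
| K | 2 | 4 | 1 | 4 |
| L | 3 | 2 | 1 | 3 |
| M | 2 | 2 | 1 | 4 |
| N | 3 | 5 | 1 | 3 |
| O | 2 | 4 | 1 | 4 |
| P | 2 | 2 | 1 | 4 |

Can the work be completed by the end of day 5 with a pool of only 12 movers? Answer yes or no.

Schedule J@1, K@1, L@1, M@1, N@3, O@3, P@4: d1:10  d2:10  d3:11  d4:11  d5:7 — peak 11 ≤ 12.

yes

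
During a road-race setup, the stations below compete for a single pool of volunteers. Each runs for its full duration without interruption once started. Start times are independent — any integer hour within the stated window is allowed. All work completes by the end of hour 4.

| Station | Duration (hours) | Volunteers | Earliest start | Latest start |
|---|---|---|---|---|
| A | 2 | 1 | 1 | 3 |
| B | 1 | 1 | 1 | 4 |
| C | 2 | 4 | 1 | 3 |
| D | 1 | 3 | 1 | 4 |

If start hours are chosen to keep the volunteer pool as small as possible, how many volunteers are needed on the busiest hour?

Early-start (A@1, B@1, C@1, D@1) gives peak 9: h1:9  h2:5  h3:0  h4:0.
Shift C→3, D→2.
Schedule A@1, B@1, C@3, D@2: h1:2  h2:4  h3:4  h4:4 — peak 4.
Total volunteer-hours = 14 over 4 hours ⇒ peak ≥ ⌈14/4⌉ = 4, so 4 is optimal.

4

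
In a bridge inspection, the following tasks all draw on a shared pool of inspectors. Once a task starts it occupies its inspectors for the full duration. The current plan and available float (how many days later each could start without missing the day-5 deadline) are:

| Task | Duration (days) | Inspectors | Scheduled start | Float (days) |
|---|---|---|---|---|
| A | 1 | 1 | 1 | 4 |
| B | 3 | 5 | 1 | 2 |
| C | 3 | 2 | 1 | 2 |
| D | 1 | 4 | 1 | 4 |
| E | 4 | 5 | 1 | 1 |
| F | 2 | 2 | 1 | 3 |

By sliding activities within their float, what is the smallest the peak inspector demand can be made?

12

Early-start (A@1, B@1, C@1, D@1, E@1, F@1) gives peak 19: d1:19  d2:14  d3:12  d4:5  d5:0.
Shift E→2, F→4.
Schedule A@1, B@1, C@1, D@1, E@2, F@4: d1:12  d2:12  d3:12  d4:7  d5:7 — peak 12.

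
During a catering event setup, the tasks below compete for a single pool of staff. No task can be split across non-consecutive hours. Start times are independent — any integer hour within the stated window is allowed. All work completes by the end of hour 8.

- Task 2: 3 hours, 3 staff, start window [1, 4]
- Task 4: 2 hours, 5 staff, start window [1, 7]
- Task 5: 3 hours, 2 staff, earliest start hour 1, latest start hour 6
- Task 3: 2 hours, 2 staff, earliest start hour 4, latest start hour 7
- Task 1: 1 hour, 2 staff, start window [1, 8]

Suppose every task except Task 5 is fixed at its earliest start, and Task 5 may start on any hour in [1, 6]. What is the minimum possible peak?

10

Task 5@1: h1:12  h2:10  h3:5  h4:2  h5:2  h6:0  h7:0  h8:0 → peak 12
Task 5@2: h1:10  h2:10  h3:5  h4:4  h5:2  h6:0  h7:0  h8:0 → peak 10
Task 5@3: h1:10  h2:8  h3:5  h4:4  h5:4  h6:0  h7:0  h8:0 → peak 10
Task 5@4: h1:10  h2:8  h3:3  h4:4  h5:4  h6:2  h7:0  h8:0 → peak 10
Task 5@5: h1:10  h2:8  h3:3  h4:2  h5:4  h6:2  h7:2  h8:0 → peak 10
Task 5@6: h1:10  h2:8  h3:3  h4:2  h5:2  h6:2  h7:2  h8:2 → peak 10
Best is Task 5@2, peak 10.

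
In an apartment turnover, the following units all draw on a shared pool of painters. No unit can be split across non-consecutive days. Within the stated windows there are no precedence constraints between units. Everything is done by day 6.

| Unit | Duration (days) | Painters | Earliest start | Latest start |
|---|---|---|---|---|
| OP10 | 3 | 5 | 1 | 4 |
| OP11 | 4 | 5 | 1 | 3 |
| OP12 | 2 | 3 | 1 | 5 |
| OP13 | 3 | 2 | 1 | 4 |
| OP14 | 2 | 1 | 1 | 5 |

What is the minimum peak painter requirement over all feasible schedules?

Early-start (OP10@1, OP11@1, OP12@1, OP13@1, OP14@1) gives peak 16: d1:16  d2:16  d3:12  d4:5  d5:0  d6:0.
Shift OP12→4, OP13→4, OP14→5.
Schedule OP10@1, OP11@1, OP12@4, OP13@4, OP14@5: d1:10  d2:10  d3:10  d4:10  d5:6  d6:3 — peak 10.

10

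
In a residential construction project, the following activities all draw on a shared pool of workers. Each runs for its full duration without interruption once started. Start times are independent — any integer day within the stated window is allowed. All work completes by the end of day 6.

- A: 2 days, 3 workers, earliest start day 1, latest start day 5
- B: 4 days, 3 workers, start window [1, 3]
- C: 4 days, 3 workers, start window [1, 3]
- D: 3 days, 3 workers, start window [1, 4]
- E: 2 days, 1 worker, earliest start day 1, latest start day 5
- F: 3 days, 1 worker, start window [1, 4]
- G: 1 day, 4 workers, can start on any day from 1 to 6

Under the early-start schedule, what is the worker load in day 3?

10

At early start, day 3 has: B, C, D, F.
Demand: 3 + 3 + 3 + 1 = 10.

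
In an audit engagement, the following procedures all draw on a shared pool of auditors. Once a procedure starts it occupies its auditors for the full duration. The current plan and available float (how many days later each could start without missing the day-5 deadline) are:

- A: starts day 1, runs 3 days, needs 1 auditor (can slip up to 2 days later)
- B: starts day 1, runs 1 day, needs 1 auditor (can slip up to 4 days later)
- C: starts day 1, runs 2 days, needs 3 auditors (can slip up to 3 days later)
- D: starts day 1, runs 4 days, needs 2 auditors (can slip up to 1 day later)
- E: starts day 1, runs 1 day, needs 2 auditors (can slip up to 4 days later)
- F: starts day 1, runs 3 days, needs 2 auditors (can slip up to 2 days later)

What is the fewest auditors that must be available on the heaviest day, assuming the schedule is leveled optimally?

6

Early-start (A@1, B@1, C@1, D@1, E@1, F@1) gives peak 11: d1:11  d2:8  d3:5  d4:2  d5:0.
Shift D→2, E→4, F→3.
Schedule A@1, B@1, C@1, D@2, E@4, F@3: d1:5  d2:6  d3:5  d4:6  d5:4 — peak 6.
Total auditor-days = 26 over 5 days ⇒ peak ≥ ⌈26/5⌉ = 6, so 6 is optimal.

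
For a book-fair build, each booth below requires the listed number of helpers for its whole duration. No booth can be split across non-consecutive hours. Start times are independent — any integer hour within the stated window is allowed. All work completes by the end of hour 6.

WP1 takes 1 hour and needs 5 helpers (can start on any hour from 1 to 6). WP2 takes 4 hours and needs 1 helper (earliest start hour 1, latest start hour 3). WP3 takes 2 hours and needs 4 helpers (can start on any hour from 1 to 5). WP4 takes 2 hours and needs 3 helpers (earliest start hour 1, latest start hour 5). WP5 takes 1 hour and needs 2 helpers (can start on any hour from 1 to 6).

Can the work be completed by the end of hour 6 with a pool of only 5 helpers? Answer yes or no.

Schedule WP1@1, WP2@2, WP3@2, WP4@4, WP5@6: h1:5  h2:5  h3:5  h4:4  h5:4  h6:2 — peak 5 ≤ 5.

yes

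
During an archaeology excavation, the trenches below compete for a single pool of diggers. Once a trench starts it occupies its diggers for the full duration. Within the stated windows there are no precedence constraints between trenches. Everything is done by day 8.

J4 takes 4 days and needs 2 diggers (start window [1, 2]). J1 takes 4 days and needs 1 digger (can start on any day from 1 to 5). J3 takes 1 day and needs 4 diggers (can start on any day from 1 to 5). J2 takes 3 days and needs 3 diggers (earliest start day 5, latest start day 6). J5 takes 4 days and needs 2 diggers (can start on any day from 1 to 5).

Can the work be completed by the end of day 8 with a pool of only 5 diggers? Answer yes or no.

yes

Schedule J4@1, J1@1, J3@5, J2@6, J5@1: d1:5  d2:5  d3:5  d4:5  d5:4  d6:3  d7:3  d8:3 — peak 5 ≤ 5.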